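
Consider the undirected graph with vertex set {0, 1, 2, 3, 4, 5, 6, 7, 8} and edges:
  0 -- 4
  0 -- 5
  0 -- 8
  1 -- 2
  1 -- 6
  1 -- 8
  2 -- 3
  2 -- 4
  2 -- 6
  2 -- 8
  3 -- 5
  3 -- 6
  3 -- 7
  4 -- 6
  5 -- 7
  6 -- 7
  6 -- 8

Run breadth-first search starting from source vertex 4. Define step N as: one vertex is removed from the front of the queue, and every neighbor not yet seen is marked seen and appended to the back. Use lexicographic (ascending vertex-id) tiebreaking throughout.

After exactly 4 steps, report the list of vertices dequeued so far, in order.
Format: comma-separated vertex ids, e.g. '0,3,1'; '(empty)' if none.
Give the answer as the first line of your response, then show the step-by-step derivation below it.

4,0,2,6

step 1: dequeue 4; queue=[0,2,6]; order=4
step 2: dequeue 0; queue=[2,6,5,8]; order=4,0
step 3: dequeue 2; queue=[6,5,8,1,3]; order=4,0,2
step 4: dequeue 6; queue=[5,8,1,3,7]; order=4,0,2,6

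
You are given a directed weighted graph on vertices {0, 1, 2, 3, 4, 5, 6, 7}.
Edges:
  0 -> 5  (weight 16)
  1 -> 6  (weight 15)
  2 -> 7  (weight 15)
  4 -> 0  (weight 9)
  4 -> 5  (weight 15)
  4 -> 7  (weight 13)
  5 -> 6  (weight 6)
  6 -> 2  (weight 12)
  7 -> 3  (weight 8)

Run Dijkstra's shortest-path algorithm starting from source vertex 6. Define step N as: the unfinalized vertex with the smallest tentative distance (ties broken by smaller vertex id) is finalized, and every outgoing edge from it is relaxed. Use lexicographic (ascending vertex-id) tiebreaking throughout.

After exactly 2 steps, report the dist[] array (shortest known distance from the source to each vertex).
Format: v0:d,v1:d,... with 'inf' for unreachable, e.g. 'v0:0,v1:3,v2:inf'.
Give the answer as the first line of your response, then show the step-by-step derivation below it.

v0:inf,v1:inf,v2:12,v3:inf,v4:inf,v5:inf,v6:0,v7:27

step 1: dist = v0:inf,v1:inf,v2:12,v3:inf,v4:inf,v5:inf,v6:0,v7:inf
step 2: dist = v0:inf,v1:inf,v2:12,v3:inf,v4:inf,v5:inf,v6:0,v7:27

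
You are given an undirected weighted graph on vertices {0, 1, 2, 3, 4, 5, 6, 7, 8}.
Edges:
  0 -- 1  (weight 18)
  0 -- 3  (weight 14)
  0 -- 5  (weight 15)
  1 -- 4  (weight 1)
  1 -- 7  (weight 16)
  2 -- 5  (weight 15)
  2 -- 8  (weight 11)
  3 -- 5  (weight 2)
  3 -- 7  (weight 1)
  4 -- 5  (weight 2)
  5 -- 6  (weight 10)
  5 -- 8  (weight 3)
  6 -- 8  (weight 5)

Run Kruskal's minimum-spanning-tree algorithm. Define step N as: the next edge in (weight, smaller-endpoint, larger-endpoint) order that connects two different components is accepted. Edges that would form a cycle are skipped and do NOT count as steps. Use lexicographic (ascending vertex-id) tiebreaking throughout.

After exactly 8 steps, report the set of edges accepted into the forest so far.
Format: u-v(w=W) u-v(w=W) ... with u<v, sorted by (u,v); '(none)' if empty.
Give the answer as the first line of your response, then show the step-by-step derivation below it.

0-3(w=14) 1-4(w=1) 2-8(w=11) 3-5(w=2) 3-7(w=1) 4-5(w=2) 5-8(w=3) 6-8(w=5)

step 1: add edge 1-4 (w=1); MST = {1-4(w=1)}
step 2: add edge 3-7 (w=1); MST = {1-4(w=1) 3-7(w=1)}
step 3: add edge 3-5 (w=2); MST = {1-4(w=1) 3-5(w=2) 3-7(w=1)}
step 4: add edge 4-5 (w=2); MST = {1-4(w=1) 3-5(w=2) 3-7(w=1) 4-5(w=2)}
step 5: add edge 5-8 (w=3); MST = {1-4(w=1) 3-5(w=2) 3-7(w=1) 4-5(w=2) 5-8(w=3)}
step 6: add edge 6-8 (w=5); MST = {1-4(w=1) 3-5(w=2) 3-7(w=1) 4-5(w=2) 5-8(w=3) 6-8(w=5)}
step 7: add edge 2-8 (w=11); MST = {1-4(w=1) 2-8(w=11) 3-5(w=2) 3-7(w=1) 4-5(w=2) 5-8(w=3) 6-8(w=5)}
step 8: add edge 0-3 (w=14); MST = {0-3(w=14) 1-4(w=1) 2-8(w=11) 3-5(w=2) 3-7(w=1) 4-5(w=2) 5-8(w=3) 6-8(w=5)}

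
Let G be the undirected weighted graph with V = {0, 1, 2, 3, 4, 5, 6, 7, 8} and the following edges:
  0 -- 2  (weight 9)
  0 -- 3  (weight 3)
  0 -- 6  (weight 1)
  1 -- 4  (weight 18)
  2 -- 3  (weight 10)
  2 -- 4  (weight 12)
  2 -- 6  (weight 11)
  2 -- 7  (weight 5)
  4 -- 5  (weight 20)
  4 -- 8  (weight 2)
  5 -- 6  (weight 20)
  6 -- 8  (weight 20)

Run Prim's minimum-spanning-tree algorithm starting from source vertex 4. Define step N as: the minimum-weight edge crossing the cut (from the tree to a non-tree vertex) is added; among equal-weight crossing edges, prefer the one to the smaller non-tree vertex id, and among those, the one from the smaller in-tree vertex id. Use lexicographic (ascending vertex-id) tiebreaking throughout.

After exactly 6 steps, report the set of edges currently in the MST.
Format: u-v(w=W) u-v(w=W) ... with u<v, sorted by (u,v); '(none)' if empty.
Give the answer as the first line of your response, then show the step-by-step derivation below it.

0-2(w=9) 0-3(w=3) 0-6(w=1) 2-4(w=12) 2-7(w=5) 4-8(w=2)

step 1: add edge 4-8 (w=2); MST = {4-8(w=2)}
step 2: add edge 2-4 (w=12); MST = {2-4(w=12) 4-8(w=2)}
step 3: add edge 2-7 (w=5); MST = {2-4(w=12) 2-7(w=5) 4-8(w=2)}
step 4: add edge 0-2 (w=9); MST = {0-2(w=9) 2-4(w=12) 2-7(w=5) 4-8(w=2)}
step 5: add edge 0-6 (w=1); MST = {0-2(w=9) 0-6(w=1) 2-4(w=12) 2-7(w=5) 4-8(w=2)}
step 6: add edge 0-3 (w=3); MST = {0-2(w=9) 0-3(w=3) 0-6(w=1) 2-4(w=12) 2-7(w=5) 4-8(w=2)}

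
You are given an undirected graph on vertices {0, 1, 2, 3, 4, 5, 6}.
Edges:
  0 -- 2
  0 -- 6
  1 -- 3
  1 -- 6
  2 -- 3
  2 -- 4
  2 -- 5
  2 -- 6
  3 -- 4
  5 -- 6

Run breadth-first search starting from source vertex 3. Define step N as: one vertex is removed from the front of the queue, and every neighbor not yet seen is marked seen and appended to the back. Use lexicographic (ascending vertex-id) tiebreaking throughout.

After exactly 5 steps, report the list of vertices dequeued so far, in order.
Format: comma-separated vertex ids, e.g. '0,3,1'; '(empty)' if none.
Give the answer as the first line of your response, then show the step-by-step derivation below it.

3,1,2,4,6

step 1: dequeue 3; queue=[1,2,4]; order=3
step 2: dequeue 1; queue=[2,4,6]; order=3,1
step 3: dequeue 2; queue=[4,6,0,5]; order=3,1,2
step 4: dequeue 4; queue=[6,0,5]; order=3,1,2,4
step 5: dequeue 6; queue=[0,5]; order=3,1,2,4,6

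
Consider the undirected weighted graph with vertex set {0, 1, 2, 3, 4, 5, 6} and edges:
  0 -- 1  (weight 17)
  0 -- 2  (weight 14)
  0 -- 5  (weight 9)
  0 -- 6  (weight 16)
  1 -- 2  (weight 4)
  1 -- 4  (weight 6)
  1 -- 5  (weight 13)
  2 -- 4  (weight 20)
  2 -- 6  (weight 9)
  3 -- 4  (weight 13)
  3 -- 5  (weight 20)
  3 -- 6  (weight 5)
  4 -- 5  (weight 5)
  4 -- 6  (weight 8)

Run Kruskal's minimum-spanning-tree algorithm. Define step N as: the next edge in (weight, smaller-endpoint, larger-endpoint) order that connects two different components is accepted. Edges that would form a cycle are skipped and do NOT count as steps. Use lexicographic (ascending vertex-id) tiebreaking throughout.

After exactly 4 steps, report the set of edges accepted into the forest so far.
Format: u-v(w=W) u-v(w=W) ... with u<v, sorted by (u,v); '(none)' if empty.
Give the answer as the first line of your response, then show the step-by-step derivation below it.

1-2(w=4) 1-4(w=6) 3-6(w=5) 4-5(w=5)

step 1: add edge 1-2 (w=4); MST = {1-2(w=4)}
step 2: add edge 3-6 (w=5); MST = {1-2(w=4) 3-6(w=5)}
step 3: add edge 4-5 (w=5); MST = {1-2(w=4) 3-6(w=5) 4-5(w=5)}
step 4: add edge 1-4 (w=6); MST = {1-2(w=4) 1-4(w=6) 3-6(w=5) 4-5(w=5)}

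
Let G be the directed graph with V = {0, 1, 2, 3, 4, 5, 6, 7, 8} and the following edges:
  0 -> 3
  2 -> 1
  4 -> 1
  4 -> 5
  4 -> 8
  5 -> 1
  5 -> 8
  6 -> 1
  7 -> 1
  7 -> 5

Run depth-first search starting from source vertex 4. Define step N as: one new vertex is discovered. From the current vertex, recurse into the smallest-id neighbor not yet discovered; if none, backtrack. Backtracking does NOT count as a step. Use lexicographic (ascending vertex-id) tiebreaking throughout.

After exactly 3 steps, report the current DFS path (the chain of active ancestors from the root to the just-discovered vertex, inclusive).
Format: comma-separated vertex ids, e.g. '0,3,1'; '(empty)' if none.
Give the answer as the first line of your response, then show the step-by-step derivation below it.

4,5

step 1: discover 4; path=4; order=4
step 2: discover 1; path=4>1; order=4,1
step 3: discover 5; path=4>5; order=4,1,5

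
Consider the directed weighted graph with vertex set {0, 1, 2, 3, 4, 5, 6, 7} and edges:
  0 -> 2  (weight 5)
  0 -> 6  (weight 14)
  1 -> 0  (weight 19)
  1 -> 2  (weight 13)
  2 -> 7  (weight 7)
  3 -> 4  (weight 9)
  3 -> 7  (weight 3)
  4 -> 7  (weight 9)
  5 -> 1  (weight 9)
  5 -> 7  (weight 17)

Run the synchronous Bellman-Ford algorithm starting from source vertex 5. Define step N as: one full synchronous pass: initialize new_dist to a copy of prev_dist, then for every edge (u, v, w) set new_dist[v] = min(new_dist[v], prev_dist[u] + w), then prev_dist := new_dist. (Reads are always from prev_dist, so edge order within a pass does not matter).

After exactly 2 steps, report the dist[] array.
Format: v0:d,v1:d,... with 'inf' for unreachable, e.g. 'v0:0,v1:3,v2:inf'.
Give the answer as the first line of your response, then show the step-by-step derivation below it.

v0:28,v1:9,v2:22,v3:inf,v4:inf,v5:0,v6:inf,v7:17

step 1: dist = v0:inf,v1:9,v2:inf,v3:inf,v4:inf,v5:0,v6:inf,v7:17
step 2: dist = v0:28,v1:9,v2:22,v3:inf,v4:inf,v5:0,v6:inf,v7:17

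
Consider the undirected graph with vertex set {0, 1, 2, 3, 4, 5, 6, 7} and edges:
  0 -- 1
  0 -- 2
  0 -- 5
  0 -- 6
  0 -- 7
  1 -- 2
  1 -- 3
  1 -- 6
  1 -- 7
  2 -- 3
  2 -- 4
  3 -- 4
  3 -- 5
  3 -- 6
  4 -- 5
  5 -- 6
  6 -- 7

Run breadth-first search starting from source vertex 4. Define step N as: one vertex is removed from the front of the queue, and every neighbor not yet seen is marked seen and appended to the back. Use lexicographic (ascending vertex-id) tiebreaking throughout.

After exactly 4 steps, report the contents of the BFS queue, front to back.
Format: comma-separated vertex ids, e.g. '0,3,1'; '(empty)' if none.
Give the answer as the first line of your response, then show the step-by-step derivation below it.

0,1,6

step 1: dequeue 4; queue=[2,3,5]; order=4
step 2: dequeue 2; queue=[3,5,0,1]; order=4,2
step 3: dequeue 3; queue=[5,0,1,6]; order=4,2,3
step 4: dequeue 5; queue=[0,1,6]; order=4,2,3,5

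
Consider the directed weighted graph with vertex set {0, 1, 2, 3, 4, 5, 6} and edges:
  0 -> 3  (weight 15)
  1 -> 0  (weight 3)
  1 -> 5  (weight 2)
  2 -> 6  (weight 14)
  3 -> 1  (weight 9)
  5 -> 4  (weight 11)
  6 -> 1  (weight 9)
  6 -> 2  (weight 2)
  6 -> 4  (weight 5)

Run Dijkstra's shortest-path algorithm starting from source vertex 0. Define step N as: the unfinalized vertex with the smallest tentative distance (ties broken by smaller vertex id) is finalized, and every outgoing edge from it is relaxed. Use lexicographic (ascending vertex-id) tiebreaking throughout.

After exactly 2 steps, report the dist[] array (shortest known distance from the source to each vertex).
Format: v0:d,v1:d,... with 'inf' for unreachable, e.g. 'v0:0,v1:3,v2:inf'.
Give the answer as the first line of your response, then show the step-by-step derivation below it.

v0:0,v1:24,v2:inf,v3:15,v4:inf,v5:inf,v6:inf

step 1: dist = v0:0,v1:inf,v2:inf,v3:15,v4:inf,v5:inf,v6:inf
step 2: dist = v0:0,v1:24,v2:inf,v3:15,v4:inf,v5:inf,v6:inf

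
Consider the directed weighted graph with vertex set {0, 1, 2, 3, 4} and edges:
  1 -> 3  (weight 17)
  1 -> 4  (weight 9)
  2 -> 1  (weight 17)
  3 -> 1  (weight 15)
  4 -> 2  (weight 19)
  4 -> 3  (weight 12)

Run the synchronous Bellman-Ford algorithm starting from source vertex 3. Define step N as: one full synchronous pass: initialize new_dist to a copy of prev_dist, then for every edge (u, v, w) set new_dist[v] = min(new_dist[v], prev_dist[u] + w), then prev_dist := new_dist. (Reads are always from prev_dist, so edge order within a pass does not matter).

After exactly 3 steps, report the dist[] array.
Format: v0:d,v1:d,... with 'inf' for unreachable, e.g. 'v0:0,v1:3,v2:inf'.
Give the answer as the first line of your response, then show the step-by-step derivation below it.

v0:inf,v1:15,v2:43,v3:0,v4:24

step 1: dist = v0:inf,v1:15,v2:inf,v3:0,v4:inf
step 2: dist = v0:inf,v1:15,v2:inf,v3:0,v4:24
step 3: dist = v0:inf,v1:15,v2:43,v3:0,v4:24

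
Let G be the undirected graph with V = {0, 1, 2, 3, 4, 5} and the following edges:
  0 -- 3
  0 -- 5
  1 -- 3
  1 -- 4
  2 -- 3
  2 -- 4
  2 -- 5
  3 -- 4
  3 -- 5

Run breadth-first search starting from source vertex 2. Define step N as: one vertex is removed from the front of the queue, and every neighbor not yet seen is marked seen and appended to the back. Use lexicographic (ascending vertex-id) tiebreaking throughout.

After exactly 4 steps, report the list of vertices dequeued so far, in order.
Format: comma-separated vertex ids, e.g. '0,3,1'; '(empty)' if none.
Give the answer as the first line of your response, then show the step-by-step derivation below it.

2,3,4,5

step 1: dequeue 2; queue=[3,4,5]; order=2
step 2: dequeue 3; queue=[4,5,0,1]; order=2,3
step 3: dequeue 4; queue=[5,0,1]; order=2,3,4
step 4: dequeue 5; queue=[0,1]; order=2,3,4,5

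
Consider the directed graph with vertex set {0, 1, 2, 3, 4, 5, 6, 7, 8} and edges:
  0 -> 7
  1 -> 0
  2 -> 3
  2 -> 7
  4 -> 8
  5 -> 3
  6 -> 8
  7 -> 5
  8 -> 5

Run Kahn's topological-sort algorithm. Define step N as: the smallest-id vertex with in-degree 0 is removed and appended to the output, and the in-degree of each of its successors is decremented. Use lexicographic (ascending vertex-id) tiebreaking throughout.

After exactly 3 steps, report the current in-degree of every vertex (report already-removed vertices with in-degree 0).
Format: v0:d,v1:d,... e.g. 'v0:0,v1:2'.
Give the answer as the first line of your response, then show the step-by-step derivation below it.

v0:0,v1:0,v2:0,v3:1,v4:0,v5:2,v6:0,v7:0,v8:2

step 1: output 1; order=[1]; indeg=(0,0,0,2,0,2,0,2,2)
step 2: output 0; order=[1,0]; indeg=(0,0,0,2,0,2,0,1,2)
step 3: output 2; order=[1,0,2]; indeg=(0,0,0,1,0,2,0,0,2)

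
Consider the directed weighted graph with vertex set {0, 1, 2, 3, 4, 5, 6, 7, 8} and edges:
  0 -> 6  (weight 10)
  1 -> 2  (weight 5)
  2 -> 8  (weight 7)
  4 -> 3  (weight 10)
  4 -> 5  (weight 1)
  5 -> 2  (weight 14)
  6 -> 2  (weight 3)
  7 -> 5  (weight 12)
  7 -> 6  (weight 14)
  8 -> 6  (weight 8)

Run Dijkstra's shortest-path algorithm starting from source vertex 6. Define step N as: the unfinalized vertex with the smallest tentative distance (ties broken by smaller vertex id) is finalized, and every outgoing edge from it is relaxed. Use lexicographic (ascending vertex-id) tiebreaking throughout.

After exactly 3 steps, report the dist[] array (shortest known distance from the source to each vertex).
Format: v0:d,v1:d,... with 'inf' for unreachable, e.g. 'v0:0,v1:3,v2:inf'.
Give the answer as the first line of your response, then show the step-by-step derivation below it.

v0:inf,v1:inf,v2:3,v3:inf,v4:inf,v5:inf,v6:0,v7:inf,v8:10

step 1: dist = v0:inf,v1:inf,v2:3,v3:inf,v4:inf,v5:inf,v6:0,v7:inf,v8:inf
step 2: dist = v0:inf,v1:inf,v2:3,v3:inf,v4:inf,v5:inf,v6:0,v7:inf,v8:10
step 3: dist = v0:inf,v1:inf,v2:3,v3:inf,v4:inf,v5:inf,v6:0,v7:inf,v8:10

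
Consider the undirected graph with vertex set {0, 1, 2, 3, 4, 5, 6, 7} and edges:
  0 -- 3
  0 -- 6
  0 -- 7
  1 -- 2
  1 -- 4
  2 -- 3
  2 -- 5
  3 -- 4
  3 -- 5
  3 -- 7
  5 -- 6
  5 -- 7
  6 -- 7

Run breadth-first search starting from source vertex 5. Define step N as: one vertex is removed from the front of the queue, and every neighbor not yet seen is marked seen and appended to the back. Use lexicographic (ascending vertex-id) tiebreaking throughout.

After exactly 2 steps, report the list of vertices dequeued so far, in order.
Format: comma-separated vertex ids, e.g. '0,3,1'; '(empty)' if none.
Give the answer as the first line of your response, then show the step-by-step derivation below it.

5,2

step 1: dequeue 5; queue=[2,3,6,7]; order=5
step 2: dequeue 2; queue=[3,6,7,1]; order=5,2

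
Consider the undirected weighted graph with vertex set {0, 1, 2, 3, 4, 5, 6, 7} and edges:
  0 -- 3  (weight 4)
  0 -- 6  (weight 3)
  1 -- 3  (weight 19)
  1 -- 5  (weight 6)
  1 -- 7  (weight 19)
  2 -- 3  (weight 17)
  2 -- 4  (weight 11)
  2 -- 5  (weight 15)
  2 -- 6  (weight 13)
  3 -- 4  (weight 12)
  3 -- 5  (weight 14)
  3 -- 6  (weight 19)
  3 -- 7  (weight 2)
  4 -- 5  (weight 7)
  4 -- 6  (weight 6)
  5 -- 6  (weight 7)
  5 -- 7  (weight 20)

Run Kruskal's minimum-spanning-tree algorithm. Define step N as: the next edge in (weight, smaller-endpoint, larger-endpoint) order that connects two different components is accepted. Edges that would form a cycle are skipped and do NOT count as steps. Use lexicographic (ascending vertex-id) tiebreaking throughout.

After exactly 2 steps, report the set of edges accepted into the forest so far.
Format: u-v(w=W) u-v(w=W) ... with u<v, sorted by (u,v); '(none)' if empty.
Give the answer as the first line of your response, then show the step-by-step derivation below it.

0-6(w=3) 3-7(w=2)

step 1: add edge 3-7 (w=2); MST = {3-7(w=2)}
step 2: add edge 0-6 (w=3); MST = {0-6(w=3) 3-7(w=2)}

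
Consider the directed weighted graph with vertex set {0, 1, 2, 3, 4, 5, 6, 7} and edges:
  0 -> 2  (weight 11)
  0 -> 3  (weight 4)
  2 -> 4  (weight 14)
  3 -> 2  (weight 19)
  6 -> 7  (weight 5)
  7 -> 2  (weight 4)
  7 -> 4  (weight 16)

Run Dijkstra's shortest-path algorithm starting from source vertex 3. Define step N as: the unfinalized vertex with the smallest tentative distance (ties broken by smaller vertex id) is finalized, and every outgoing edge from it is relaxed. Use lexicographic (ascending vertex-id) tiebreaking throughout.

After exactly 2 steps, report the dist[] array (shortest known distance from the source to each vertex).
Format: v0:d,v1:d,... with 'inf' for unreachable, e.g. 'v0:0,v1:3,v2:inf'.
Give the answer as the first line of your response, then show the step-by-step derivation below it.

v0:inf,v1:inf,v2:19,v3:0,v4:33,v5:inf,v6:inf,v7:inf

step 1: dist = v0:inf,v1:inf,v2:19,v3:0,v4:inf,v5:inf,v6:inf,v7:inf
step 2: dist = v0:inf,v1:inf,v2:19,v3:0,v4:33,v5:inf,v6:inf,v7:inf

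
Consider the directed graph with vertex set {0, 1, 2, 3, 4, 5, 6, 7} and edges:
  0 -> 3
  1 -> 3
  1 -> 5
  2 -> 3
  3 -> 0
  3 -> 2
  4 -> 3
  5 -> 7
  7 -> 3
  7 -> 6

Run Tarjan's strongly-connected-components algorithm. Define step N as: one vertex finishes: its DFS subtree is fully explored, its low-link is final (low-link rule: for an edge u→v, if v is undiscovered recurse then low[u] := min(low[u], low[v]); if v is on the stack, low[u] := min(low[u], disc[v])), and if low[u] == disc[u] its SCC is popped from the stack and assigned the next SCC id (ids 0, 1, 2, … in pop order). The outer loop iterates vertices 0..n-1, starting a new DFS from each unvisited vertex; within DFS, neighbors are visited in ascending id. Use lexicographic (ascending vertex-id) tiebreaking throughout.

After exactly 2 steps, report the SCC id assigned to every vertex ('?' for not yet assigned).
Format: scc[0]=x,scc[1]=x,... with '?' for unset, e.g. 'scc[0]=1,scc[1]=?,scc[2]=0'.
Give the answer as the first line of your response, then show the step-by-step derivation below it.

scc[0]=?,scc[1]=?,scc[2]=?,scc[3]=?,scc[4]=?,scc[5]=?,scc[6]=?,scc[7]=?

step 1: low=(low[0]=0,low[1]=?,low[2]=1,low[3]=0,low[4]=?,low[5]=?,low[6]=?,low[7]=?); scc=(scc[0]=?,scc[1]=?,scc[2]=?,scc[3]=?,scc[4]=?,scc[5]=?,scc[6]=?,scc[7]=?)
step 2: low=(low[0]=0,low[1]=?,low[2]=1,low[3]=0,low[4]=?,low[5]=?,low[6]=?,low[7]=?); scc=(scc[0]=?,scc[1]=?,scc[2]=?,scc[3]=?,scc[4]=?,scc[5]=?,scc[6]=?,scc[7]=?)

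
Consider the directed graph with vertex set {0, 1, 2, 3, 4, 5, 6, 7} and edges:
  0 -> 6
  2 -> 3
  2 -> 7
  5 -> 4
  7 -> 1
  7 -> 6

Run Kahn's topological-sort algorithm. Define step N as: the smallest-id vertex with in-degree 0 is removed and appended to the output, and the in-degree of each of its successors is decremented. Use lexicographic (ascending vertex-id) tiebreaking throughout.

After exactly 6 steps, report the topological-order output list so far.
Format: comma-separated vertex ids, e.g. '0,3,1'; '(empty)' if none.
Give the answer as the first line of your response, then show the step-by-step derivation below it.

0,2,3,5,4,7

step 1: output 0; order=[0]; indeg=(0,1,0,1,1,0,1,1)
step 2: output 2; order=[0,2]; indeg=(0,1,0,0,1,0,1,0)
step 3: output 3; order=[0,2,3]; indeg=(0,1,0,0,1,0,1,0)
step 4: output 5; order=[0,2,3,5]; indeg=(0,1,0,0,0,0,1,0)
step 5: output 4; order=[0,2,3,5,4]; indeg=(0,1,0,0,0,0,1,0)
step 6: output 7; order=[0,2,3,5,4,7]; indeg=(0,0,0,0,0,0,0,0)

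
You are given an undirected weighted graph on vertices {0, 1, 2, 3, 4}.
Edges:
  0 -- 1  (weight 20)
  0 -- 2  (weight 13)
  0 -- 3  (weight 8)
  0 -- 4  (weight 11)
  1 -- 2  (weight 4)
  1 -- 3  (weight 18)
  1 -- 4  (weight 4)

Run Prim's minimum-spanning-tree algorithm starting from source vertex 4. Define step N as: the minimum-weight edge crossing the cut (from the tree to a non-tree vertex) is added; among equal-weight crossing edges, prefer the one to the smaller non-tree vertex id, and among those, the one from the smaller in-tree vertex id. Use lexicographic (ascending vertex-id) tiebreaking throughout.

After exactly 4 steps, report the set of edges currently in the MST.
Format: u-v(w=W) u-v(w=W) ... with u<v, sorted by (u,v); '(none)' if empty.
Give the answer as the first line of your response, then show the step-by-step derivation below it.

0-3(w=8) 0-4(w=11) 1-2(w=4) 1-4(w=4)

step 1: add edge 1-4 (w=4); MST = {1-4(w=4)}
step 2: add edge 1-2 (w=4); MST = {1-2(w=4) 1-4(w=4)}
step 3: add edge 0-4 (w=11); MST = {0-4(w=11) 1-2(w=4) 1-4(w=4)}
step 4: add edge 0-3 (w=8); MST = {0-3(w=8) 0-4(w=11) 1-2(w=4) 1-4(w=4)}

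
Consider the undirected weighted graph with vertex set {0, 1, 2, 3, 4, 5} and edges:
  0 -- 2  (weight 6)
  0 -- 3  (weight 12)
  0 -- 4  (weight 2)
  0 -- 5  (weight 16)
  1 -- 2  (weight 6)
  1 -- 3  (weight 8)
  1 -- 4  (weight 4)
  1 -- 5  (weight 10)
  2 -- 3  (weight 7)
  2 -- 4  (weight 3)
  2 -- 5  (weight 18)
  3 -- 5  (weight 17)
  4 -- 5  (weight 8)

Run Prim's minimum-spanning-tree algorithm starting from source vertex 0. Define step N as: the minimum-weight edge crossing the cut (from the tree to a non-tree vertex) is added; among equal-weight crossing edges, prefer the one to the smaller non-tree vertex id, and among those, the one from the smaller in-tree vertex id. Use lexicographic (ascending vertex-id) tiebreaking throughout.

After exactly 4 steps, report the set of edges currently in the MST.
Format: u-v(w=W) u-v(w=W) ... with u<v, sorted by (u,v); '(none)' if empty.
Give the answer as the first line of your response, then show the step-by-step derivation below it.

0-4(w=2) 1-4(w=4) 2-3(w=7) 2-4(w=3)

step 1: add edge 0-4 (w=2); MST = {0-4(w=2)}
step 2: add edge 2-4 (w=3); MST = {0-4(w=2) 2-4(w=3)}
step 3: add edge 1-4 (w=4); MST = {0-4(w=2) 1-4(w=4) 2-4(w=3)}
step 4: add edge 2-3 (w=7); MST = {0-4(w=2) 1-4(w=4) 2-3(w=7) 2-4(w=3)}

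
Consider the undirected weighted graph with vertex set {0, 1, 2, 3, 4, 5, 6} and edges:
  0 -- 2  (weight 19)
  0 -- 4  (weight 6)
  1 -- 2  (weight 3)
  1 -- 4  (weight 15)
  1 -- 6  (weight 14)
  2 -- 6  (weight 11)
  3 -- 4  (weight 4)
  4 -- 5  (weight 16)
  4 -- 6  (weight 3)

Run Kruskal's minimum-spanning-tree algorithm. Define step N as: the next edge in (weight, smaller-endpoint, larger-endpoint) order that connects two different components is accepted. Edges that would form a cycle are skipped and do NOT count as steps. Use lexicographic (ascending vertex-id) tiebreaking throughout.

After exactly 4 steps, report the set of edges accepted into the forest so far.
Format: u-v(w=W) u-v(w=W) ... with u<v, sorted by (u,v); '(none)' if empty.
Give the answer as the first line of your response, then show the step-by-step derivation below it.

0-4(w=6) 1-2(w=3) 3-4(w=4) 4-6(w=3)

step 1: add edge 1-2 (w=3); MST = {1-2(w=3)}
step 2: add edge 4-6 (w=3); MST = {1-2(w=3) 4-6(w=3)}
step 3: add edge 3-4 (w=4); MST = {1-2(w=3) 3-4(w=4) 4-6(w=3)}
step 4: add edge 0-4 (w=6); MST = {0-4(w=6) 1-2(w=3) 3-4(w=4) 4-6(w=3)}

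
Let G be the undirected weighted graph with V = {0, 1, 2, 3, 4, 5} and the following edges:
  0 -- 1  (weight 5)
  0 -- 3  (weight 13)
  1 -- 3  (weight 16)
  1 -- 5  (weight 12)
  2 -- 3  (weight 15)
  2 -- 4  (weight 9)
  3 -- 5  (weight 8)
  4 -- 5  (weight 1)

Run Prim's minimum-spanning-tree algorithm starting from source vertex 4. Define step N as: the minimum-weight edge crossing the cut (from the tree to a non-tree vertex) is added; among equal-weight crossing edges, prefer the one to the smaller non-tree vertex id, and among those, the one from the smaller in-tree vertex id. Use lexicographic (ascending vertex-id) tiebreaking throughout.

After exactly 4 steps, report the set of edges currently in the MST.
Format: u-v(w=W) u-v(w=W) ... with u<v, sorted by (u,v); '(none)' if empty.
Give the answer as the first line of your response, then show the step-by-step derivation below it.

1-5(w=12) 2-4(w=9) 3-5(w=8) 4-5(w=1)

step 1: add edge 4-5 (w=1); MST = {4-5(w=1)}
step 2: add edge 3-5 (w=8); MST = {3-5(w=8) 4-5(w=1)}
step 3: add edge 2-4 (w=9); MST = {2-4(w=9) 3-5(w=8) 4-5(w=1)}
step 4: add edge 1-5 (w=12); MST = {1-5(w=12) 2-4(w=9) 3-5(w=8) 4-5(w=1)}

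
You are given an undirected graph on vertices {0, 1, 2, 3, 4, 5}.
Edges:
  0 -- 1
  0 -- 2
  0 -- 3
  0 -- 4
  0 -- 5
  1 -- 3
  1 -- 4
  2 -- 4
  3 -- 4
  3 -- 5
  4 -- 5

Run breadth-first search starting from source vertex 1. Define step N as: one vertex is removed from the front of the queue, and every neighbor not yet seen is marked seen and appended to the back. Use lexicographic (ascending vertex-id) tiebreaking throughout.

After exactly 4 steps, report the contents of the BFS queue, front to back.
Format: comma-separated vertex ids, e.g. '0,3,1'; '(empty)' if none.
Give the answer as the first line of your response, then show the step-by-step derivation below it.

2,5

step 1: dequeue 1; queue=[0,3,4]; order=1
step 2: dequeue 0; queue=[3,4,2,5]; order=1,0
step 3: dequeue 3; queue=[4,2,5]; order=1,0,3
step 4: dequeue 4; queue=[2,5]; order=1,0,3,4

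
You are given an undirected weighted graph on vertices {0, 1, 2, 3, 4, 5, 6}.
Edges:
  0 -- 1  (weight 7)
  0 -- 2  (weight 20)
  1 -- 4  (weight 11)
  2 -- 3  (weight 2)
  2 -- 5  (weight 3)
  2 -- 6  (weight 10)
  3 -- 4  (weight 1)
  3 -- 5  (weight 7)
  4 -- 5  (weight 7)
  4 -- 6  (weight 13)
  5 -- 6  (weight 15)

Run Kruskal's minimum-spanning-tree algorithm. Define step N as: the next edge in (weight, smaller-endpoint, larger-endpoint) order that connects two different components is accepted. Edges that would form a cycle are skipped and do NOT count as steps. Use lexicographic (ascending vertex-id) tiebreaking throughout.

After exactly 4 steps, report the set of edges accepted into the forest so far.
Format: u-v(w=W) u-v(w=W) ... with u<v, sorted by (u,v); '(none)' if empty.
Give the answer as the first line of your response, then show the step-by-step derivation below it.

0-1(w=7) 2-3(w=2) 2-5(w=3) 3-4(w=1)

step 1: add edge 3-4 (w=1); MST = {3-4(w=1)}
step 2: add edge 2-3 (w=2); MST = {2-3(w=2) 3-4(w=1)}
step 3: add edge 2-5 (w=3); MST = {2-3(w=2) 2-5(w=3) 3-4(w=1)}
step 4: add edge 0-1 (w=7); MST = {0-1(w=7) 2-3(w=2) 2-5(w=3) 3-4(w=1)}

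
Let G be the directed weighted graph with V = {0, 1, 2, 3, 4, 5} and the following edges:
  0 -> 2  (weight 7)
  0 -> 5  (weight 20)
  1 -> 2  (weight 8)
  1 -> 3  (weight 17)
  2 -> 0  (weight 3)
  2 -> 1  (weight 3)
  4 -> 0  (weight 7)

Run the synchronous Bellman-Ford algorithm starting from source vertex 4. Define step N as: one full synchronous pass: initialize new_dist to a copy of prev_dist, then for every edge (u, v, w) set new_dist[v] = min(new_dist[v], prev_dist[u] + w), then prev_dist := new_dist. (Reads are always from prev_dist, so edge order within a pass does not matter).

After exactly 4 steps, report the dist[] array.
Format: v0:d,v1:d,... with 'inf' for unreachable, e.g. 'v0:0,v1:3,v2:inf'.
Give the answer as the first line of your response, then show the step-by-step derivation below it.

v0:7,v1:17,v2:14,v3:34,v4:0,v5:27

step 1: dist = v0:7,v1:inf,v2:inf,v3:inf,v4:0,v5:inf
step 2: dist = v0:7,v1:inf,v2:14,v3:inf,v4:0,v5:27
step 3: dist = v0:7,v1:17,v2:14,v3:inf,v4:0,v5:27
step 4: dist = v0:7,v1:17,v2:14,v3:34,v4:0,v5:27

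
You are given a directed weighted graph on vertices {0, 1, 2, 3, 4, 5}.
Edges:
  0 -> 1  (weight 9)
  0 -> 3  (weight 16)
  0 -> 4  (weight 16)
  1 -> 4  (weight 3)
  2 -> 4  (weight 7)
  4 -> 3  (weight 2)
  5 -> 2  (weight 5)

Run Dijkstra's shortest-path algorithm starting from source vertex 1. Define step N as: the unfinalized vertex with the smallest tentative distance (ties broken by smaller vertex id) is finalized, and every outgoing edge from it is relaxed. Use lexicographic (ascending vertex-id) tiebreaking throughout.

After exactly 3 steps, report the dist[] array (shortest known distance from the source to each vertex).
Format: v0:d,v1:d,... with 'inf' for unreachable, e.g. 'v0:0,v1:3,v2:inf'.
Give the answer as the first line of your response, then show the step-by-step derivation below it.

v0:inf,v1:0,v2:inf,v3:5,v4:3,v5:inf

step 1: dist = v0:inf,v1:0,v2:inf,v3:inf,v4:3,v5:inf
step 2: dist = v0:inf,v1:0,v2:inf,v3:5,v4:3,v5:inf
step 3: dist = v0:inf,v1:0,v2:inf,v3:5,v4:3,v5:inf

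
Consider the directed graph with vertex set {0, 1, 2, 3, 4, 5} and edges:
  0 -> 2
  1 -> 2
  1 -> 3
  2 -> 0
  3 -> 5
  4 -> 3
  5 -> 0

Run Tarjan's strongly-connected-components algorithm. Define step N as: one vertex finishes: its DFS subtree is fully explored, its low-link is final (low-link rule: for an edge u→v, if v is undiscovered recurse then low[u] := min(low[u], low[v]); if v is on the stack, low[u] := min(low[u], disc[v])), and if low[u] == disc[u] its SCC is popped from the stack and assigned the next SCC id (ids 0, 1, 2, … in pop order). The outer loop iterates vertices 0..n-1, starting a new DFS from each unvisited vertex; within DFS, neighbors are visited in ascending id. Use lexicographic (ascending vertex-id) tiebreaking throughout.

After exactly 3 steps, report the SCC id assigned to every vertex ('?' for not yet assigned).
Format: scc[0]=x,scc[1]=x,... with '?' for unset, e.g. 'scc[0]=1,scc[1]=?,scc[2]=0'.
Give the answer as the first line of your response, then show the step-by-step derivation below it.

scc[0]=0,scc[1]=?,scc[2]=0,scc[3]=?,scc[4]=?,scc[5]=1

step 1: low=(low[0]=0,low[1]=?,low[2]=0,low[3]=?,low[4]=?,low[5]=?); scc=(scc[0]=?,scc[1]=?,scc[2]=?,scc[3]=?,scc[4]=?,scc[5]=?)
step 2: low=(low[0]=0,low[1]=?,low[2]=0,low[3]=?,low[4]=?,low[5]=?); scc=(scc[0]=0,scc[1]=?,scc[2]=0,scc[3]=?,scc[4]=?,scc[5]=?)
step 3: low=(low[0]=0,low[1]=2,low[2]=0,low[3]=3,low[4]=?,low[5]=4); scc=(scc[0]=0,scc[1]=?,scc[2]=0,scc[3]=?,scc[4]=?,scc[5]=1)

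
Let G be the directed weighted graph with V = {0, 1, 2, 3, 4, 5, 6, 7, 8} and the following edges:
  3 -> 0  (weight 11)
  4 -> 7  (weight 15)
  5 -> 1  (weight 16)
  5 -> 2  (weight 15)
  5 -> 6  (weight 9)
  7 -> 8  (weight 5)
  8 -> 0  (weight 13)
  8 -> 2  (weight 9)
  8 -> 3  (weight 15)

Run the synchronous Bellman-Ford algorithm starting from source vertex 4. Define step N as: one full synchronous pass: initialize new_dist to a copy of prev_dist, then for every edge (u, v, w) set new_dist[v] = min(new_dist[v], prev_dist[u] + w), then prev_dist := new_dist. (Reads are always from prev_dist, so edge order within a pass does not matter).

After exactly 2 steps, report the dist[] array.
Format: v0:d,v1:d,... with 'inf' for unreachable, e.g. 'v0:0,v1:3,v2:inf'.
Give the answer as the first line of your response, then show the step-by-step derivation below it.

v0:inf,v1:inf,v2:inf,v3:inf,v4:0,v5:inf,v6:inf,v7:15,v8:20

step 1: dist = v0:inf,v1:inf,v2:inf,v3:inf,v4:0,v5:inf,v6:inf,v7:15,v8:inf
step 2: dist = v0:inf,v1:inf,v2:inf,v3:inf,v4:0,v5:inf,v6:inf,v7:15,v8:20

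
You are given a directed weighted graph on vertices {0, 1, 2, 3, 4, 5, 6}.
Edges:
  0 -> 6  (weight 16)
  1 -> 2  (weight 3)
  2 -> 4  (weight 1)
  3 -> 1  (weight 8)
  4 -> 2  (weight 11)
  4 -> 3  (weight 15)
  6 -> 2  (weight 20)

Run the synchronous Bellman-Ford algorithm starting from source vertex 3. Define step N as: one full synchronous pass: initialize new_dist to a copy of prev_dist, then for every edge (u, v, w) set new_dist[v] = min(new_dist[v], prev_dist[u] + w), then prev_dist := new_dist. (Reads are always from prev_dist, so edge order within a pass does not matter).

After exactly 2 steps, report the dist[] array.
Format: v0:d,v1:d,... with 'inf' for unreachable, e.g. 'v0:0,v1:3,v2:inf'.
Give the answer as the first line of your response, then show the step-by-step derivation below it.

v0:inf,v1:8,v2:11,v3:0,v4:inf,v5:inf,v6:inf

step 1: dist = v0:inf,v1:8,v2:inf,v3:0,v4:inf,v5:inf,v6:inf
step 2: dist = v0:inf,v1:8,v2:11,v3:0,v4:inf,v5:inf,v6:inf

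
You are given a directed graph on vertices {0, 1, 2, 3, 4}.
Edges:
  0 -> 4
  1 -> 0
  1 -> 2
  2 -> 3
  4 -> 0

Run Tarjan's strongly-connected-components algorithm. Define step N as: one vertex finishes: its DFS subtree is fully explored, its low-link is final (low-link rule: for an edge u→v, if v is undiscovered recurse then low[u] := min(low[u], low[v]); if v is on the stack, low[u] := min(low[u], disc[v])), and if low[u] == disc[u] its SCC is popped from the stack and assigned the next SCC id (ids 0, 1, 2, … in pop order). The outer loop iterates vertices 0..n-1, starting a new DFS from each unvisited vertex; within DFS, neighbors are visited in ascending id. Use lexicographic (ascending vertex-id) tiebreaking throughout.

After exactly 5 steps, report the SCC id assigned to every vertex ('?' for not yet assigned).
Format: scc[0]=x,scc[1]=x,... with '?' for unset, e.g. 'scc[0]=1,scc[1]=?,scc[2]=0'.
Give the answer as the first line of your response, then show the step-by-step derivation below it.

scc[0]=0,scc[1]=3,scc[2]=2,scc[3]=1,scc[4]=0

step 1: low=(low[0]=0,low[1]=?,low[2]=?,low[3]=?,low[4]=0); scc=(scc[0]=?,scc[1]=?,scc[2]=?,scc[3]=?,scc[4]=?)
step 2: low=(low[0]=0,low[1]=?,low[2]=?,low[3]=?,low[4]=0); scc=(scc[0]=0,scc[1]=?,scc[2]=?,scc[3]=?,scc[4]=0)
step 3: low=(low[0]=0,low[1]=2,low[2]=3,low[3]=4,low[4]=0); scc=(scc[0]=0,scc[1]=?,scc[2]=?,scc[3]=1,scc[4]=0)
step 4: low=(low[0]=0,low[1]=2,low[2]=3,low[3]=4,low[4]=0); scc=(scc[0]=0,scc[1]=?,scc[2]=2,scc[3]=1,scc[4]=0)
step 5: low=(low[0]=0,low[1]=2,low[2]=3,low[3]=4,low[4]=0); scc=(scc[0]=0,scc[1]=3,scc[2]=2,scc[3]=1,scc[4]=0)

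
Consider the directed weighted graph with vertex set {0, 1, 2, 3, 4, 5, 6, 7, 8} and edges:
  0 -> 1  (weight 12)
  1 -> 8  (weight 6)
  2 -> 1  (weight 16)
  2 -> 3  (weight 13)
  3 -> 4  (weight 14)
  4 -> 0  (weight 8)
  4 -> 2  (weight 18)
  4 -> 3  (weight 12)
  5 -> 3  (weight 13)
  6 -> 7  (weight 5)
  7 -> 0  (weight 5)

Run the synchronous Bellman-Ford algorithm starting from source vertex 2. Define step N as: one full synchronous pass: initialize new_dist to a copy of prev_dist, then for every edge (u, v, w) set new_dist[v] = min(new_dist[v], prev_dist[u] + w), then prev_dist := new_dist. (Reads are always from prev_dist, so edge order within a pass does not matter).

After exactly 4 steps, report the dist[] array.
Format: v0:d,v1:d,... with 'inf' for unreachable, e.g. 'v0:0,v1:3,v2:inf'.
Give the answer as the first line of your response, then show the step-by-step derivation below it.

v0:35,v1:16,v2:0,v3:13,v4:27,v5:inf,v6:inf,v7:inf,v8:22

step 1: dist = v0:inf,v1:16,v2:0,v3:13,v4:inf,v5:inf,v6:inf,v7:inf,v8:inf
step 2: dist = v0:inf,v1:16,v2:0,v3:13,v4:27,v5:inf,v6:inf,v7:inf,v8:22
step 3: dist = v0:35,v1:16,v2:0,v3:13,v4:27,v5:inf,v6:inf,v7:inf,v8:22
step 4: dist = v0:35,v1:16,v2:0,v3:13,v4:27,v5:inf,v6:inf,v7:inf,v8:22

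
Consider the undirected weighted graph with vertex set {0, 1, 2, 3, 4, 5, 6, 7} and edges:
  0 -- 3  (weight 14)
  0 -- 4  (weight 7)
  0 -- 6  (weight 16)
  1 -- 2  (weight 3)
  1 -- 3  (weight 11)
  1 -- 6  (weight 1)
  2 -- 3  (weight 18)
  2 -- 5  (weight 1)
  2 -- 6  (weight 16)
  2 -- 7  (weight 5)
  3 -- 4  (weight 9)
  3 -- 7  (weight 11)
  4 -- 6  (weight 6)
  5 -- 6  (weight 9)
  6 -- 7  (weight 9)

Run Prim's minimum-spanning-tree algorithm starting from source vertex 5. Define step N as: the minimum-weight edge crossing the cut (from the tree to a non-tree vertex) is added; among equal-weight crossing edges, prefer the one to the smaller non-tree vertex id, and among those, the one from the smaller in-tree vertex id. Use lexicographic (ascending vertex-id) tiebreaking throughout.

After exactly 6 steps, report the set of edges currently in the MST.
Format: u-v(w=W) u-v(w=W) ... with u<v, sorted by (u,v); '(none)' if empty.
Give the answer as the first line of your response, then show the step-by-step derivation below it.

0-4(w=7) 1-2(w=3) 1-6(w=1) 2-5(w=1) 2-7(w=5) 4-6(w=6)

step 1: add edge 2-5 (w=1); MST = {2-5(w=1)}
step 2: add edge 1-2 (w=3); MST = {1-2(w=3) 2-5(w=1)}
step 3: add edge 1-6 (w=1); MST = {1-2(w=3) 1-6(w=1) 2-5(w=1)}
step 4: add edge 2-7 (w=5); MST = {1-2(w=3) 1-6(w=1) 2-5(w=1) 2-7(w=5)}
step 5: add edge 4-6 (w=6); MST = {1-2(w=3) 1-6(w=1) 2-5(w=1) 2-7(w=5) 4-6(w=6)}
step 6: add edge 0-4 (w=7); MST = {0-4(w=7) 1-2(w=3) 1-6(w=1) 2-5(w=1) 2-7(w=5) 4-6(w=6)}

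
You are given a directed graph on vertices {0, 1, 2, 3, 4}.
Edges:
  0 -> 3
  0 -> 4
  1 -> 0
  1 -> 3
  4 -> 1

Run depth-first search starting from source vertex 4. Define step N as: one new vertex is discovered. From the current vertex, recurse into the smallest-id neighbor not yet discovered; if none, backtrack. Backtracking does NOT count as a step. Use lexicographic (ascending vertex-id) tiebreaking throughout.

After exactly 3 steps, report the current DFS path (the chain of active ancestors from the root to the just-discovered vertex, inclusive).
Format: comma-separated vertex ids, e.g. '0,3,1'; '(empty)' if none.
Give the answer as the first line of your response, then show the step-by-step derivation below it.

4,1,0

step 1: discover 4; path=4; order=4
step 2: discover 1; path=4>1; order=4,1
step 3: discover 0; path=4>1>0; order=4,1,0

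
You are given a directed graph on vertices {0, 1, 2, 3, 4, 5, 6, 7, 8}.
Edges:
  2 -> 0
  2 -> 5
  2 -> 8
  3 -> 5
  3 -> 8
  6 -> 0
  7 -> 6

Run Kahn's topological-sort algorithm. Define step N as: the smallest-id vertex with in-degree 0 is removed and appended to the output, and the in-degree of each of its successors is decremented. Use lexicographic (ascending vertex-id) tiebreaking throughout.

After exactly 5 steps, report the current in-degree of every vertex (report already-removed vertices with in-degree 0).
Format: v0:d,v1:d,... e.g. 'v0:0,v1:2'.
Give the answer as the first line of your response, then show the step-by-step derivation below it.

v0:1,v1:0,v2:0,v3:0,v4:0,v5:0,v6:1,v7:0,v8:0

step 1: output 1; order=[1]; indeg=(2,0,0,0,0,2,1,0,2)
step 2: output 2; order=[1,2]; indeg=(1,0,0,0,0,1,1,0,1)
step 3: output 3; order=[1,2,3]; indeg=(1,0,0,0,0,0,1,0,0)
step 4: output 4; order=[1,2,3,4]; indeg=(1,0,0,0,0,0,1,0,0)
step 5: output 5; order=[1,2,3,4,5]; indeg=(1,0,0,0,0,0,1,0,0)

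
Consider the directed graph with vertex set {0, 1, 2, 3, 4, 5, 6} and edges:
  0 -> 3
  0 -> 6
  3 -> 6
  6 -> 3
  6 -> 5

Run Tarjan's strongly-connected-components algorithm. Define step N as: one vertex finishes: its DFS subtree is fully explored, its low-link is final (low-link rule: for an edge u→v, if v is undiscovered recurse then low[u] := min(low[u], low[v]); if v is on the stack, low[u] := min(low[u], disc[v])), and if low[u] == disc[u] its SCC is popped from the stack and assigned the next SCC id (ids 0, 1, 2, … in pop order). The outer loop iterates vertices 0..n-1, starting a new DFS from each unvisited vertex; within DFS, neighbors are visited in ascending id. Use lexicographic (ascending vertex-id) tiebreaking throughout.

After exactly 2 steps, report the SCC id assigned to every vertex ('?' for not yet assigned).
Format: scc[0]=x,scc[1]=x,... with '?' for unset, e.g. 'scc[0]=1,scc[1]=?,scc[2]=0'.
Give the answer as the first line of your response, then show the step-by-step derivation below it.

scc[0]=?,scc[1]=?,scc[2]=?,scc[3]=?,scc[4]=?,scc[5]=0,scc[6]=?

step 1: low=(low[0]=0,low[1]=?,low[2]=?,low[3]=1,low[4]=?,low[5]=3,low[6]=1); scc=(scc[0]=?,scc[1]=?,scc[2]=?,scc[3]=?,scc[4]=?,scc[5]=0,scc[6]=?)
step 2: low=(low[0]=0,low[1]=?,low[2]=?,low[3]=1,low[4]=?,low[5]=3,low[6]=1); scc=(scc[0]=?,scc[1]=?,scc[2]=?,scc[3]=?,scc[4]=?,scc[5]=0,scc[6]=?)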